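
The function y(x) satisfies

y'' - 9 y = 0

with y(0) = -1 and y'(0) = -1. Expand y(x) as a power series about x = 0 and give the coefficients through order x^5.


Ansatz: y(x) = sum_{n>=0} a_n x^n, so y'(x) = sum_{n>=1} n a_n x^(n-1) and y''(x) = sum_{n>=2} n(n-1) a_n x^(n-2).
Substitute into P(x) y'' + Q(x) y' + R(x) y = 0 with P(x) = 1, Q(x) = 0, R(x) = -9, and match powers of x.
Initial conditions: a_0 = -1, a_1 = -1.
Setting the coefficient of each power of x to zero and solving order by order (substituting the coefficients already found):
  x^0: 2 a_2 - 9 a_0 = 0  ->  2 a_2 = 9 a_0 = -9  ->  a_2 = -9/2
  x^1: 6 a_3 - 9 a_1 = 0  ->  6 a_3 = 9 a_1 = -9  ->  a_3 = -3/2
  x^2: 12 a_4 - 9 a_2 = 0  ->  12 a_4 = 9 a_2 = -81/2  ->  a_4 = -27/8
  x^3: 20 a_5 - 9 a_3 = 0  ->  20 a_5 = 9 a_3 = -27/2  ->  a_5 = -27/40
Truncated series: y(x) = -1 - x - (9/2) x^2 - (3/2) x^3 - (27/8) x^4 - (27/40) x^5 + O(x^6).

a_0 = -1; a_1 = -1; a_2 = -9/2; a_3 = -3/2; a_4 = -27/8; a_5 = -27/40


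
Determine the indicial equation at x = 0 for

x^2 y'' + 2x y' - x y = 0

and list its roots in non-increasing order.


Divide by x^2 to reach normal form y'' + P_1(x) y' + P_2(x) y = 0 with P_1(x) = 2/x and P_2(x) = -1/x.
x = 0 is a singular point because the y'-coefficient 2/x has a pole at x = 0 and the y-coefficient -1/x has a pole at x = 0.
It is a regular singular point because x P_1(x) = p(x) = 2 and x^2 P_2(x) = q(x) = -x are polynomials, hence analytic at x = 0.
p(0) = 2,  q(0) = 0.
Indicial equation: r(r-1) + p(0) r + q(0) = 0, i.e. r^2 + (p(0) - 1) r + q(0) = 0, i.e. r^2 + 1 r = 0.
Discriminant: (1)^2 - 4(0) = 1, so r = (-1 ± 1)/2.
Solving: r_1 = 0, r_2 = -1.

indicial: r^2 + 1 r = 0; roots r_1 = 0, r_2 = -1


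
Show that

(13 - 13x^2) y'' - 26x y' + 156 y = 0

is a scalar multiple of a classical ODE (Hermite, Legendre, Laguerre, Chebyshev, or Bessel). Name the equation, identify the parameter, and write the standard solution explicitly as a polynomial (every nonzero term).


All three coefficients share the factor 13; dividing through by 13 gives  (1 - x^2) y'' - 2x y' + 12 y = 0.
This matches the Legendre equation (1 - x^2) y'' - 2x y' + n(n+1) y = 0 (note the -2x y' term) with n(n+1) = 12, so n = 3; the polynomial solution is P_3(x).
With y = sum_k a_k x^k, matching x^k gives (k+2)(k+1) a_{k+2} = [k(k+1) - n(n+1)] a_k = (k - 3)(k + 4) a_k. The right side vanishes at k = 3, so the series with the parity of 3 terminates at degree 3.
Standard normalization (P_n(1) = 1): leading coefficient (2n)!/(2^n (n!)^2) = 720/(8*36) = 5/2, so a_3 = 5/2. Work downward with a_k = (k+1)(k+2) a_{k+2} / ((k - 3)(k + 4)):
  a_1 = (2)(3)(5/2) / ((1 - 3)(1 + 4)) = 15/(-10) = -3/2
Hence P_3(x) = 5 x^3/2 - 3 x/2.

P_3(x); series = 5 x^3/2 - 3 x/2


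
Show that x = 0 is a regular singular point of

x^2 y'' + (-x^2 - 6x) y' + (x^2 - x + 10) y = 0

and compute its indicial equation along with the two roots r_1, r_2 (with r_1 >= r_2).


Divide by x^2 to reach normal form y'' + P_1(x) y' + P_2(x) y = 0 with P_1(x) = -1 - 6/x and P_2(x) = 1 - 1/x + 10/x^2.
x = 0 is a singular point because the y'-coefficient -1 - 6/x has a pole at x = 0 and the y-coefficient 1 - 1/x + 10/x^2 has a pole at x = 0.
It is a regular singular point because x P_1(x) = p(x) = -x - 6 and x^2 P_2(x) = q(x) = x^2 - x + 10 are polynomials, hence analytic at x = 0.
p(0) = -6,  q(0) = 10.
Indicial equation: r(r-1) + p(0) r + q(0) = 0, i.e. r^2 + (p(0) - 1) r + q(0) = 0, i.e. r^2 - 7 r + 10 = 0.
Discriminant: (-7)^2 - 4(10) = 9, so r = (7 ± 3)/2.
Solving: r_1 = 5, r_2 = 2.

indicial: r^2 - 7 r + 10 = 0; roots r_1 = 5, r_2 = 2


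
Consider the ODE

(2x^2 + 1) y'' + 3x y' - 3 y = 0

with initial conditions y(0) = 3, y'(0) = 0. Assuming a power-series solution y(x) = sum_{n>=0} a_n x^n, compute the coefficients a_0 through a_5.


Ansatz: y(x) = sum_{n>=0} a_n x^n, so y'(x) = sum_{n>=1} n a_n x^(n-1) and y''(x) = sum_{n>=2} n(n-1) a_n x^(n-2).
Substitute into P(x) y'' + Q(x) y' + R(x) y = 0 with P(x) = 2x^2 + 1, Q(x) = 3x, R(x) = -3, and match powers of x.
Initial conditions: a_0 = 3, a_1 = 0.
Setting the coefficient of each power of x to zero and solving order by order (substituting the coefficients already found):
  x^0: 2 a_2 - 3 a_0 = 0  ->  2 a_2 = 3 a_0 = 9  ->  a_2 = 9/2
  x^1: 6 a_3 = 0  ->  a_3 = 0
  x^2: 12 a_4 + 7 a_2 = 0  ->  12 a_4 = -7 a_2 = -63/2  ->  a_4 = -21/8
  x^3: 20 a_5 + 18 a_3 = 0  ->  20 a_5 = -18 a_3 = 0  ->  a_5 = 0
Truncated series: y(x) = 3 + (9/2) x^2 - (21/8) x^4 + O(x^6).

a_0 = 3; a_1 = 0; a_2 = 9/2; a_3 = 0; a_4 = -21/8; a_5 = 0


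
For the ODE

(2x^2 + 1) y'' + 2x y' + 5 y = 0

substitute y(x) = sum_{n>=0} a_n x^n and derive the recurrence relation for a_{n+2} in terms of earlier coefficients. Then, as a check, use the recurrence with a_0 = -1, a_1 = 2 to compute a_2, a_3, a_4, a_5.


Substitute y = sum_n a_n x^n.
(1 + 2 x^2) y'' contributes (n+2)(n+1) a_{n+2} + 2 n(n-1) a_n at x^n.
2 x y'(x) contributes 2 n a_n at x^n.
5 y(x) contributes 5 a_n at x^n.
Matching x^n: (n+2)(n+1) a_{n+2} + (2 n(n-1) + 2 n + 5) a_n = 0.
Thus a_{n+2} = (-2 n(n-1) - 2 n - 5) / ((n+1)(n+2)) * a_n.

Check with a_0 = -1, a_1 = 2 (apply the recurrence for n = 0, 1, 2, 3): a_0 = -1, a_1 = 2, a_2 = 5/2, a_3 = -7/3, a_4 = -65/24, a_5 = 161/60.

a_(n+2) = (-2 n(n-1) - 2 n - 5) / ((n+1)(n+2)) * a_n; check: a_0 = -1, a_1 = 2, a_2 = 5/2, a_3 = -7/3, a_4 = -65/24, a_5 = 161/60


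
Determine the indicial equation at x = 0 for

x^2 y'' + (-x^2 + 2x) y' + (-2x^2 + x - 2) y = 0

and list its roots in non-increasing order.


Divide by x^2 to reach normal form y'' + P_1(x) y' + P_2(x) y = 0 with P_1(x) = -1 + 2/x and P_2(x) = -2 + 1/x - 2/x^2.
x = 0 is a singular point because the y'-coefficient -1 + 2/x has a pole at x = 0 and the y-coefficient -2 + 1/x - 2/x^2 has a pole at x = 0.
It is a regular singular point because x P_1(x) = p(x) = 2 - x and x^2 P_2(x) = q(x) = -2x^2 + x - 2 are polynomials, hence analytic at x = 0.
p(0) = 2,  q(0) = -2.
Indicial equation: r(r-1) + p(0) r + q(0) = 0, i.e. r^2 + (p(0) - 1) r + q(0) = 0, i.e. r^2 + 1 r - 2 = 0.
Discriminant: (1)^2 - 4(-2) = 9, so r = (-1 ± 3)/2.
Solving: r_1 = 1, r_2 = -2.

indicial: r^2 + 1 r - 2 = 0; roots r_1 = 1, r_2 = -2


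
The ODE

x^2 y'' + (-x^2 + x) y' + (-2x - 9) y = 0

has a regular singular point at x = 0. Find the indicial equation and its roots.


Divide by x^2 to reach normal form y'' + P_1(x) y' + P_2(x) y = 0 with P_1(x) = -1 + 1/x and P_2(x) = -2/x - 9/x^2.
x = 0 is a singular point because the y'-coefficient -1 + 1/x has a pole at x = 0 and the y-coefficient -2/x - 9/x^2 has a pole at x = 0.
It is a regular singular point because x P_1(x) = p(x) = 1 - x and x^2 P_2(x) = q(x) = -2x - 9 are polynomials, hence analytic at x = 0.
p(0) = 1,  q(0) = -9.
Indicial equation: r(r-1) + p(0) r + q(0) = 0, i.e. r^2 + (p(0) - 1) r + q(0) = 0, i.e. r^2 - 9 = 0.
Discriminant: (0)^2 - 4(-9) = 36, so r = (0 ± 6)/2.
Solving: r_1 = 3, r_2 = -3.

indicial: r^2 - 9 = 0; roots r_1 = 3, r_2 = -3


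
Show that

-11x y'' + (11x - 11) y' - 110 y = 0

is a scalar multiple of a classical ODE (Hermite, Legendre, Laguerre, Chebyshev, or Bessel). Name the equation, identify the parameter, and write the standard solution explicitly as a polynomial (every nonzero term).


All three coefficients share the factor -11; dividing through by -11 gives  x y'' + (1 - x) y' + 10 y = 0.
This matches the Laguerre equation x y'' + (1 - x) y' + n y = 0 with n = 10; the polynomial solution is L_10(x).
With y = sum_k a_k x^k, matching x^k gives (k+1)k a_{k+1} + (k+1) a_{k+1} - k a_k + n a_k = 0, i.e. (k+1)^2 a_{k+1} = (k - n) a_k = (k - 10) a_k. The right side vanishes at k = 10, so the series terminates at degree 10.
Standard normalization L_n(0) = 1 gives a_0 = 1. Work upward with a_{k+1} = (k - 10) a_k / (k+1)^2:
  a_1 = (0 - 10)(1) / 1^2 = -10/1 = -10
  a_2 = (1 - 10)(-10) / 2^2 = 90/4 = 45/2
  a_3 = (2 - 10)(45/2) / 3^2 = -180/9 = -20
  a_4 = (3 - 10)(-20) / 4^2 = 140/16 = 35/4
  a_5 = (4 - 10)(35/4) / 5^2 = (-105/2)/25 = -21/10
  a_6 = (5 - 10)(-21/10) / 6^2 = (21/2)/36 = 7/24
  a_7 = (6 - 10)(7/24) / 7^2 = (-7/6)/49 = -1/42
  a_8 = (7 - 10)(-1/42) / 8^2 = (1/14)/64 = 1/896
  a_9 = (8 - 10)(1/896) / 9^2 = (-1/448)/81 = -1/36288
  a_10 = (9 - 10)(-1/36288) / 10^2 = (1/36288)/100 = 1/3628800
Hence L_10(x) = x^10/3628800 - x^9/36288 + x^8/896 - x^7/42 + 7 x^6/24 - 21 x^5/10 + 35 x^4/4 - 20 x^3 + 45 x^2/2 - 10 x + 1.

L_10(x); series = x^10/3628800 - x^9/36288 + x^8/896 - x^7/42 + 7 x^6/24 - 21 x^5/10 + 35 x^4/4 - 20 x^3 + 45 x^2/2 - 10 x + 1


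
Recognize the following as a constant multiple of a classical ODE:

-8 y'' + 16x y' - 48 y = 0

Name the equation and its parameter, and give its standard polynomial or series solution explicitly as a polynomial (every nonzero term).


All three coefficients share the factor -8; dividing through by -8 gives  y'' - 2x y' + 6 y = 0.
This matches the Hermite equation y'' - 2x y' + 2n y = 0 with 2n = 6, so n = 3; the polynomial solution is H_3(x).
With y = sum_k a_k x^k, matching x^k gives (k+2)(k+1) a_{k+2} = 2(k - n) a_k = 2(k - 3) a_k. The right side vanishes at k = 3, so the series with the parity of 3 terminates at degree 3.
Standard normalization: leading coefficient of H_n is 2^n, so a_3 = 2^3 = 8. Work downward with a_k = (k+1)(k+2) a_{k+2} / (2(k - n)):
  a_1 = (2)(3)(8) / (2(1 - 3)) = 48/(-4) = -12
Hence H_3(x) = 8 x^3 - 12 x.

H_3(x); series = 8 x^3 - 12 x


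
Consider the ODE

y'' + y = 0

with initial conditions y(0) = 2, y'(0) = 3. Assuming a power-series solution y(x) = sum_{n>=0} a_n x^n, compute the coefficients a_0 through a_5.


Ansatz: y(x) = sum_{n>=0} a_n x^n, so y'(x) = sum_{n>=1} n a_n x^(n-1) and y''(x) = sum_{n>=2} n(n-1) a_n x^(n-2).
Substitute into P(x) y'' + Q(x) y' + R(x) y = 0 with P(x) = 1, Q(x) = 0, R(x) = 1, and match powers of x.
Initial conditions: a_0 = 2, a_1 = 3.
Setting the coefficient of each power of x to zero and solving order by order (substituting the coefficients already found):
  x^0: 2 a_2 + a_0 = 0  ->  2 a_2 = -a_0 = -2  ->  a_2 = -1
  x^1: 6 a_3 + a_1 = 0  ->  6 a_3 = -a_1 = -3  ->  a_3 = -1/2
  x^2: 12 a_4 + a_2 = 0  ->  12 a_4 = -a_2 = 1  ->  a_4 = 1/12
  x^3: 20 a_5 + a_3 = 0  ->  20 a_5 = -a_3 = 1/2  ->  a_5 = 1/40
Truncated series: y(x) = 2 + 3 x - x^2 - (1/2) x^3 + (1/12) x^4 + (1/40) x^5 + O(x^6).

a_0 = 2; a_1 = 3; a_2 = -1; a_3 = -1/2; a_4 = 1/12; a_5 = 1/40


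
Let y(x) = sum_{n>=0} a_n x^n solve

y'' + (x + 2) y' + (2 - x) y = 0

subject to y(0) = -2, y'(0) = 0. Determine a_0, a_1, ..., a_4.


Ansatz: y(x) = sum_{n>=0} a_n x^n, so y'(x) = sum_{n>=1} n a_n x^(n-1) and y''(x) = sum_{n>=2} n(n-1) a_n x^(n-2).
Substitute into P(x) y'' + Q(x) y' + R(x) y = 0 with P(x) = 1, Q(x) = x + 2, R(x) = 2 - x, and match powers of x.
Initial conditions: a_0 = -2, a_1 = 0.
Setting the coefficient of each power of x to zero and solving order by order (substituting the coefficients already found):
  x^0: 2 a_2 + 2 a_1 + 2 a_0 = 0  ->  2 a_2 = -2 a_1 - 2 a_0 = 4  ->  a_2 = 2
  x^1: 6 a_3 + 4 a_2 + 3 a_1 - a_0 = 0  ->  6 a_3 = -4 a_2 - 3 a_1 + a_0 = -10  ->  a_3 = -5/3
  x^2: 12 a_4 + 6 a_3 + 4 a_2 - a_1 = 0  ->  12 a_4 = -6 a_3 - 4 a_2 + a_1 = 2  ->  a_4 = 1/6
Truncated series: y(x) = -2 + 2 x^2 - (5/3) x^3 + (1/6) x^4 + O(x^5).

a_0 = -2; a_1 = 0; a_2 = 2; a_3 = -5/3; a_4 = 1/6


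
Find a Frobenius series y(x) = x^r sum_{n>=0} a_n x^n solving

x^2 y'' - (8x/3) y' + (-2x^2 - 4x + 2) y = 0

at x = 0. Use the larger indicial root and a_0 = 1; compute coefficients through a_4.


Write in Frobenius form y'' + (p(x)/x) y' + (q(x)/x^2) y = 0:
  p(x) = -8/3,  q(x) = -2x^2 - 4x + 2.
Indicial equation: r(r-1) + (-8/3) r + (2) = 0 -> roots r_1 = 3, r_2 = 2/3.
Take r = r_1 = 3. Let y(x) = x^r sum_{n>=0} a_n x^n with a_0 = 1.
Substitute y = x^r sum a_n x^n and match x^{r+n}. The recurrence is
  D(n) a_n - 4 a_{n-1} - 2 a_{n-2} = 0,  where D(n) = (r+n)(r+n-1) + (-8/3)(r+n) + (2).
  a_n = [4 a_{n-1} + 2 a_{n-2}] / D(n).
Since the indicial polynomial factors as (r - r_1)(r - r_2), D(n) = (r_1 + n - r_1)(r_1 + n - r_2) = n(n + 7/3).
Evaluating step by step (a_0 = 1):
  n = 1: D(1) = 1(1 + 7/3) = 10/3; numerator = 4(1) = 4; a_1 = (4)/(10/3) = 6/5
  n = 2: D(2) = 2(2 + 7/3) = 26/3; numerator = 4(6/5) + 2(1) = 34/5; a_2 = (34/5)/(26/3) = 51/65
  n = 3: D(3) = 3(3 + 7/3) = 16; numerator = 4(51/65) + 2(6/5) = 72/13; a_3 = (72/13)/(16) = 9/26
  n = 4: D(4) = 4(4 + 7/3) = 76/3; numerator = 4(9/26) + 2(51/65) = 192/65; a_4 = (192/65)/(76/3) = 144/1235

r = 3; a_0 = 1; a_1 = 6/5; a_2 = 51/65; a_3 = 9/26; a_4 = 144/1235


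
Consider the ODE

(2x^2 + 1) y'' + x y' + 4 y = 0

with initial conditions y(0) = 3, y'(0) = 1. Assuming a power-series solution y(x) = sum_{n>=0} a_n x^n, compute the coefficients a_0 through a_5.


Ansatz: y(x) = sum_{n>=0} a_n x^n, so y'(x) = sum_{n>=1} n a_n x^(n-1) and y''(x) = sum_{n>=2} n(n-1) a_n x^(n-2).
Substitute into P(x) y'' + Q(x) y' + R(x) y = 0 with P(x) = 2x^2 + 1, Q(x) = x, R(x) = 4, and match powers of x.
Initial conditions: a_0 = 3, a_1 = 1.
Setting the coefficient of each power of x to zero and solving order by order (substituting the coefficients already found):
  x^0: 2 a_2 + 4 a_0 = 0  ->  2 a_2 = -4 a_0 = -12  ->  a_2 = -6
  x^1: 6 a_3 + 5 a_1 = 0  ->  6 a_3 = -5 a_1 = -5  ->  a_3 = -5/6
  x^2: 12 a_4 + 10 a_2 = 0  ->  12 a_4 = -10 a_2 = 60  ->  a_4 = 5
  x^3: 20 a_5 + 19 a_3 = 0  ->  20 a_5 = -19 a_3 = 95/6  ->  a_5 = 19/24
Truncated series: y(x) = 3 + x - 6 x^2 - (5/6) x^3 + 5 x^4 + (19/24) x^5 + O(x^6).

a_0 = 3; a_1 = 1; a_2 = -6; a_3 = -5/6; a_4 = 5; a_5 = 19/24


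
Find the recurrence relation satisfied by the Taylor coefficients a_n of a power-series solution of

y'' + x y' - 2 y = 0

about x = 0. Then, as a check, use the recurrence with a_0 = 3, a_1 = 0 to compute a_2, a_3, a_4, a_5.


Substitute y = sum_n a_n x^n.
y''(x) has coefficient (n+2)(n+1) a_{n+2} at x^n;
x y'(x) has coefficient n a_n at x^n (shift);
-2 y(x) has coefficient -2 a_n at x^n.
Matching x^n: (n+2)(n+1) a_{n+2} + (n - 2) a_n = 0.
Thus a_{n+2} = (-n + 2) / ((n+1)(n+2)) * a_n.

Check with a_0 = 3, a_1 = 0 (apply the recurrence for n = 0, 1, 2, 3): a_0 = 3, a_1 = 0, a_2 = 3, a_3 = 0, a_4 = 0, a_5 = 0.

a_(n+2) = (-n + 2) / ((n+1)(n+2)) * a_n; check: a_0 = 3, a_1 = 0, a_2 = 3, a_3 = 0, a_4 = 0, a_5 = 0


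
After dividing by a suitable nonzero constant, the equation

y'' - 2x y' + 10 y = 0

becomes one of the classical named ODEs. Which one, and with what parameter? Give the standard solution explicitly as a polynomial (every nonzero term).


The equation is already in a standard form:  y'' - 2x y' + 10 y = 0.
This matches the Hermite equation y'' - 2x y' + 2n y = 0 with 2n = 10, so n = 5; the polynomial solution is H_5(x).
With y = sum_k a_k x^k, matching x^k gives (k+2)(k+1) a_{k+2} = 2(k - n) a_k = 2(k - 5) a_k. The right side vanishes at k = 5, so the series with the parity of 5 terminates at degree 5.
Standard normalization: leading coefficient of H_n is 2^n, so a_5 = 2^5 = 32. Work downward with a_k = (k+1)(k+2) a_{k+2} / (2(k - n)):
  a_3 = (4)(5)(32) / (2(3 - 5)) = 640/(-4) = -160
  a_1 = (2)(3)(-160) / (2(1 - 5)) = -960/(-8) = 120
Hence H_5(x) = 32 x^5 - 160 x^3 + 120 x.

H_5(x); series = 32 x^5 - 160 x^3 + 120 x


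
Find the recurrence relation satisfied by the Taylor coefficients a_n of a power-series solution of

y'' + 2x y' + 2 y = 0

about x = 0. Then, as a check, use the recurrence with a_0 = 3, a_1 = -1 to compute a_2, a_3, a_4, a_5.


Substitute y = sum_n a_n x^n.
y''(x) has coefficient (n+2)(n+1) a_{n+2} at x^n;
2 x y'(x) has coefficient 2 n a_n at x^n (shift);
2 y(x) has coefficient 2 a_n at x^n.
Matching x^n: (n+2)(n+1) a_{n+2} + (2n + 2) a_n = 0.
Thus a_{n+2} = (-2n - 2) / ((n+1)(n+2)) * a_n.

Check with a_0 = 3, a_1 = -1 (apply the recurrence for n = 0, 1, 2, 3): a_0 = 3, a_1 = -1, a_2 = -3, a_3 = 2/3, a_4 = 3/2, a_5 = -4/15.

a_(n+2) = (-2n - 2) / ((n+1)(n+2)) * a_n; check: a_0 = 3, a_1 = -1, a_2 = -3, a_3 = 2/3, a_4 = 3/2, a_5 = -4/15


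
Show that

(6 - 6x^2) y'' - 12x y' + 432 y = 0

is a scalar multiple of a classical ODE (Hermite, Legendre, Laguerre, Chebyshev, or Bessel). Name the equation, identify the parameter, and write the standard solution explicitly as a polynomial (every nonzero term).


All three coefficients share the factor 6; dividing through by 6 gives  (1 - x^2) y'' - 2x y' + 72 y = 0.
This matches the Legendre equation (1 - x^2) y'' - 2x y' + n(n+1) y = 0 (note the -2x y' term) with n(n+1) = 72, so n = 8; the polynomial solution is P_8(x).
With y = sum_k a_k x^k, matching x^k gives (k+2)(k+1) a_{k+2} = [k(k+1) - n(n+1)] a_k = (k - 8)(k + 9) a_k. The right side vanishes at k = 8, so the series with the parity of 8 terminates at degree 8.
Standard normalization (P_n(1) = 1): leading coefficient (2n)!/(2^n (n!)^2) = 20922789888000/(256*1625702400) = 6435/128, so a_8 = 6435/128. Work downward with a_k = (k+1)(k+2) a_{k+2} / ((k - 8)(k + 9)):
  a_6 = (7)(8)(6435/128) / ((6 - 8)(6 + 9)) = (45045/16)/(-30) = -3003/32
  a_4 = (5)(6)(-3003/32) / ((4 - 8)(4 + 9)) = (-45045/16)/(-52) = 3465/64
  a_2 = (3)(4)(3465/64) / ((2 - 8)(2 + 9)) = (10395/16)/(-66) = -315/32
  a_0 = (1)(2)(-315/32) / ((0 - 8)(0 + 9)) = (-315/16)/(-72) = 35/128
Hence P_8(x) = 6435 x^8/128 - 3003 x^6/32 + 3465 x^4/64 - 315 x^2/32 + 35/128.

P_8(x); series = 6435 x^8/128 - 3003 x^6/32 + 3465 x^4/64 - 315 x^2/32 + 35/128


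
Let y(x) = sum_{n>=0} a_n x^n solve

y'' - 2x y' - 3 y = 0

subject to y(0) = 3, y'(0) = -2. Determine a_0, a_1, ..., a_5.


Ansatz: y(x) = sum_{n>=0} a_n x^n, so y'(x) = sum_{n>=1} n a_n x^(n-1) and y''(x) = sum_{n>=2} n(n-1) a_n x^(n-2).
Substitute into P(x) y'' + Q(x) y' + R(x) y = 0 with P(x) = 1, Q(x) = -2x, R(x) = -3, and match powers of x.
Initial conditions: a_0 = 3, a_1 = -2.
Setting the coefficient of each power of x to zero and solving order by order (substituting the coefficients already found):
  x^0: 2 a_2 - 3 a_0 = 0  ->  2 a_2 = 3 a_0 = 9  ->  a_2 = 9/2
  x^1: 6 a_3 - 5 a_1 = 0  ->  6 a_3 = 5 a_1 = -10  ->  a_3 = -5/3
  x^2: 12 a_4 - 7 a_2 = 0  ->  12 a_4 = 7 a_2 = 63/2  ->  a_4 = 21/8
  x^3: 20 a_5 - 9 a_3 = 0  ->  20 a_5 = 9 a_3 = -15  ->  a_5 = -3/4
Truncated series: y(x) = 3 - 2 x + (9/2) x^2 - (5/3) x^3 + (21/8) x^4 - (3/4) x^5 + O(x^6).

a_0 = 3; a_1 = -2; a_2 = 9/2; a_3 = -5/3; a_4 = 21/8; a_5 = -3/4


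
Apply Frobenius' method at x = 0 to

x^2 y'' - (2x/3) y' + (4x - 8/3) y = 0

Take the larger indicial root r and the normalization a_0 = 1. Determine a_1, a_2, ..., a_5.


Write in Frobenius form y'' + (p(x)/x) y' + (q(x)/x^2) y = 0:
  p(x) = -2/3,  q(x) = 4x - 8/3.
Indicial equation: r(r-1) + (-2/3) r + (-8/3) = 0 -> roots r_1 = 8/3, r_2 = -1.
Take r = r_1 = 8/3. Let y(x) = x^r sum_{n>=0} a_n x^n with a_0 = 1.
Substitute y = x^r sum a_n x^n and match x^{r+n}. The recurrence is
  D(n) a_n + 4 a_{n-1} = 0,  where D(n) = (r+n)(r+n-1) + (-2/3)(r+n) + (-8/3).
  a_n = -4 / D(n) * a_{n-1}.
Since the indicial polynomial factors as (r - r_1)(r - r_2), D(n) = (r_1 + n - r_1)(r_1 + n - r_2) = n(n + 11/3).
Evaluating step by step (a_0 = 1):
  n = 1: D(1) = 1(1 + 11/3) = 14/3; numerator = -4(1) = -4; a_1 = (-4)/(14/3) = -6/7
  n = 2: D(2) = 2(2 + 11/3) = 34/3; numerator = -4(-6/7) = 24/7; a_2 = (24/7)/(34/3) = 36/119
  n = 3: D(3) = 3(3 + 11/3) = 20; numerator = -4(36/119) = -144/119; a_3 = (-144/119)/(20) = -36/595
  n = 4: D(4) = 4(4 + 11/3) = 92/3; numerator = -4(-36/595) = 144/595; a_4 = (144/595)/(92/3) = 108/13685
  n = 5: D(5) = 5(5 + 11/3) = 130/3; numerator = -4(108/13685) = -432/13685; a_5 = (-432/13685)/(130/3) = -648/889525

r = 8/3; a_0 = 1; a_1 = -6/7; a_2 = 36/119; a_3 = -36/595; a_4 = 108/13685; a_5 = -648/889525


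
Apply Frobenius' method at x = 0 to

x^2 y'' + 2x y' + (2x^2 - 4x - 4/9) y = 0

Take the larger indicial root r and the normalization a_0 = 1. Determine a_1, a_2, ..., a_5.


Write in Frobenius form y'' + (p(x)/x) y' + (q(x)/x^2) y = 0:
  p(x) = 2,  q(x) = 2x^2 - 4x - 4/9.
Indicial equation: r(r-1) + (2) r + (-4/9) = 0 -> roots r_1 = 1/3, r_2 = -4/3.
Take r = r_1 = 1/3. Let y(x) = x^r sum_{n>=0} a_n x^n with a_0 = 1.
Substitute y = x^r sum a_n x^n and match x^{r+n}. The recurrence is
  D(n) a_n - 4 a_{n-1} + 2 a_{n-2} = 0,  where D(n) = (r+n)(r+n-1) + (2)(r+n) + (-4/9).
  a_n = [4 a_{n-1} - 2 a_{n-2}] / D(n).
Since the indicial polynomial factors as (r - r_1)(r - r_2), D(n) = (r_1 + n - r_1)(r_1 + n - r_2) = n(n + 5/3).
Evaluating step by step (a_0 = 1):
  n = 1: D(1) = 1(1 + 5/3) = 8/3; numerator = 4(1) = 4; a_1 = (4)/(8/3) = 3/2
  n = 2: D(2) = 2(2 + 5/3) = 22/3; numerator = 4(3/2) - 2(1) = 4; a_2 = (4)/(22/3) = 6/11
  n = 3: D(3) = 3(3 + 5/3) = 14; numerator = 4(6/11) - 2(3/2) = -9/11; a_3 = (-9/11)/(14) = -9/154
  n = 4: D(4) = 4(4 + 5/3) = 68/3; numerator = 4(-9/154) - 2(6/11) = -102/77; a_4 = (-102/77)/(68/3) = -9/154
  n = 5: D(5) = 5(5 + 5/3) = 100/3; numerator = 4(-9/154) - 2(-9/154) = -9/77; a_5 = (-9/77)/(100/3) = -27/7700

r = 1/3; a_0 = 1; a_1 = 3/2; a_2 = 6/11; a_3 = -9/154; a_4 = -9/154; a_5 = -27/7700


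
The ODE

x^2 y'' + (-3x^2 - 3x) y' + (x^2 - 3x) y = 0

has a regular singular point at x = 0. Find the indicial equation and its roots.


Divide by x^2 to reach normal form y'' + P_1(x) y' + P_2(x) y = 0 with P_1(x) = -3 - 3/x and P_2(x) = 1 - 3/x.
x = 0 is a singular point because the y'-coefficient -3 - 3/x has a pole at x = 0 and the y-coefficient 1 - 3/x has a pole at x = 0.
It is a regular singular point because x P_1(x) = p(x) = -3x - 3 and x^2 P_2(x) = q(x) = x^2 - 3x are polynomials, hence analytic at x = 0.
p(0) = -3,  q(0) = 0.
Indicial equation: r(r-1) + p(0) r + q(0) = 0, i.e. r^2 + (p(0) - 1) r + q(0) = 0, i.e. r^2 - 4 r = 0.
Discriminant: (-4)^2 - 4(0) = 16, so r = (4 ± 4)/2.
Solving: r_1 = 4, r_2 = 0.

indicial: r^2 - 4 r = 0; roots r_1 = 4, r_2 = 0


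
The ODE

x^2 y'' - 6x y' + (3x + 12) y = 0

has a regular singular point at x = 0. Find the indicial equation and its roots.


Divide by x^2 to reach normal form y'' + P_1(x) y' + P_2(x) y = 0 with P_1(x) = -6/x and P_2(x) = 3/x + 12/x^2.
x = 0 is a singular point because the y'-coefficient -6/x has a pole at x = 0 and the y-coefficient 3/x + 12/x^2 has a pole at x = 0.
It is a regular singular point because x P_1(x) = p(x) = -6 and x^2 P_2(x) = q(x) = 3x + 12 are polynomials, hence analytic at x = 0.
p(0) = -6,  q(0) = 12.
Indicial equation: r(r-1) + p(0) r + q(0) = 0, i.e. r^2 + (p(0) - 1) r + q(0) = 0, i.e. r^2 - 7 r + 12 = 0.
Discriminant: (-7)^2 - 4(12) = 1, so r = (7 ± 1)/2.
Solving: r_1 = 4, r_2 = 3.

indicial: r^2 - 7 r + 12 = 0; roots r_1 = 4, r_2 = 3


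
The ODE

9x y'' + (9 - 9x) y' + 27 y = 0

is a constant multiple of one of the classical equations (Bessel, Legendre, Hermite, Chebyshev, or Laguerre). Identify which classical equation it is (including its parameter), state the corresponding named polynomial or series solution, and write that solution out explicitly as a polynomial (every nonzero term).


All three coefficients share the factor 9; dividing through by 9 gives  x y'' + (1 - x) y' + 3 y = 0.
This matches the Laguerre equation x y'' + (1 - x) y' + n y = 0 with n = 3; the polynomial solution is L_3(x).
With y = sum_k a_k x^k, matching x^k gives (k+1)k a_{k+1} + (k+1) a_{k+1} - k a_k + n a_k = 0, i.e. (k+1)^2 a_{k+1} = (k - n) a_k = (k - 3) a_k. The right side vanishes at k = 3, so the series terminates at degree 3.
Standard normalization L_n(0) = 1 gives a_0 = 1. Work upward with a_{k+1} = (k - 3) a_k / (k+1)^2:
  a_1 = (0 - 3)(1) / 1^2 = -3/1 = -3
  a_2 = (1 - 3)(-3) / 2^2 = 6/4 = 3/2
  a_3 = (2 - 3)(3/2) / 3^2 = (-3/2)/9 = -1/6
Hence L_3(x) = -x^3/6 + 3 x^2/2 - 3 x + 1.

L_3(x); series = -x^3/6 + 3 x^2/2 - 3 x + 1


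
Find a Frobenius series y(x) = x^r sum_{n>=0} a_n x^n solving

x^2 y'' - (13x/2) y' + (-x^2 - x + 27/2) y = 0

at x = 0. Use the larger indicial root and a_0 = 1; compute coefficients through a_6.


Write in Frobenius form y'' + (p(x)/x) y' + (q(x)/x^2) y = 0:
  p(x) = -13/2,  q(x) = -x^2 - x + 27/2.
Indicial equation: r(r-1) + (-13/2) r + (27/2) = 0 -> roots r_1 = 9/2, r_2 = 3.
Take r = r_1 = 9/2. Let y(x) = x^r sum_{n>=0} a_n x^n with a_0 = 1.
Substitute y = x^r sum a_n x^n and match x^{r+n}. The recurrence is
  D(n) a_n - 1 a_{n-1} - 1 a_{n-2} = 0,  where D(n) = (r+n)(r+n-1) + (-13/2)(r+n) + (27/2).
  a_n = [1 a_{n-1} + 1 a_{n-2}] / D(n).
Since the indicial polynomial factors as (r - r_1)(r - r_2), D(n) = (r_1 + n - r_1)(r_1 + n - r_2) = n(n + 3/2).
Evaluating step by step (a_0 = 1):
  n = 1: D(1) = 1(1 + 3/2) = 5/2; numerator = 1(1) = 1; a_1 = (1)/(5/2) = 2/5
  n = 2: D(2) = 2(2 + 3/2) = 7; numerator = 1(2/5) + 1(1) = 7/5; a_2 = (7/5)/(7) = 1/5
  n = 3: D(3) = 3(3 + 3/2) = 27/2; numerator = 1(1/5) + 1(2/5) = 3/5; a_3 = (3/5)/(27/2) = 2/45
  n = 4: D(4) = 4(4 + 3/2) = 22; numerator = 1(2/45) + 1(1/5) = 11/45; a_4 = (11/45)/(22) = 1/90
  n = 5: D(5) = 5(5 + 3/2) = 65/2; numerator = 1(1/90) + 1(2/45) = 1/18; a_5 = (1/18)/(65/2) = 1/585
  n = 6: D(6) = 6(6 + 3/2) = 45; numerator = 1(1/585) + 1(1/90) = 1/78; a_6 = (1/78)/(45) = 1/3510

r = 9/2; a_0 = 1; a_1 = 2/5; a_2 = 1/5; a_3 = 2/45; a_4 = 1/90; a_5 = 1/585; a_6 = 1/3510


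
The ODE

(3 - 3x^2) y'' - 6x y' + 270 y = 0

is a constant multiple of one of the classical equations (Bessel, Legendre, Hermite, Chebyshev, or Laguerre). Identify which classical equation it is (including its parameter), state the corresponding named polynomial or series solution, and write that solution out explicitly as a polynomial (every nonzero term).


All three coefficients share the factor 3; dividing through by 3 gives  (1 - x^2) y'' - 2x y' + 90 y = 0.
This matches the Legendre equation (1 - x^2) y'' - 2x y' + n(n+1) y = 0 (note the -2x y' term) with n(n+1) = 90, so n = 9; the polynomial solution is P_9(x).
With y = sum_k a_k x^k, matching x^k gives (k+2)(k+1) a_{k+2} = [k(k+1) - n(n+1)] a_k = (k - 9)(k + 10) a_k. The right side vanishes at k = 9, so the series with the parity of 9 terminates at degree 9.
Standard normalization (P_n(1) = 1): leading coefficient (2n)!/(2^n (n!)^2) = 6402373705728000/(512*131681894400) = 12155/128, so a_9 = 12155/128. Work downward with a_k = (k+1)(k+2) a_{k+2} / ((k - 9)(k + 10)):
  a_7 = (8)(9)(12155/128) / ((7 - 9)(7 + 10)) = (109395/16)/(-34) = -6435/32
  a_5 = (6)(7)(-6435/32) / ((5 - 9)(5 + 10)) = (-135135/16)/(-60) = 9009/64
  a_3 = (4)(5)(9009/64) / ((3 - 9)(3 + 10)) = (45045/16)/(-78) = -1155/32
  a_1 = (2)(3)(-1155/32) / ((1 - 9)(1 + 10)) = (-3465/16)/(-88) = 315/128
Hence P_9(x) = 12155 x^9/128 - 6435 x^7/32 + 9009 x^5/64 - 1155 x^3/32 + 315 x/128.

P_9(x); series = 12155 x^9/128 - 6435 x^7/32 + 9009 x^5/64 - 1155 x^3/32 + 315 x/128


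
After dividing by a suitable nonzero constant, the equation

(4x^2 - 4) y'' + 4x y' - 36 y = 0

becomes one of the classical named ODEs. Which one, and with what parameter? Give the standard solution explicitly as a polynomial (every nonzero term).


All three coefficients share the factor -4; dividing through by -4 gives  (1 - x^2) y'' - x y' + 9 y = 0.
This matches the Chebyshev equation (1 - x^2) y'' - x y' + n^2 y = 0 (note the -x y' term, not -2x y') with n^2 = 9, so n = 3; the polynomial solution is T_3(x).
With y = sum_k a_k x^k, matching x^k gives (k+2)(k+1) a_{k+2} = (k^2 - n^2) a_k = (k - 3)(k + 3) a_k. The right side vanishes at k = 3, so the series with the parity of 3 terminates at degree 3.
Standard normalization: leading coefficient of T_n is 2^(n-1), so a_3 = 2^2 = 4. Work downward with a_k = (k+1)(k+2) a_{k+2} / ((k - 3)(k + 3)):
  a_1 = (2)(3)(4) / ((1 - 3)(1 + 3)) = 24/(-8) = -3
Hence T_3(x) = 4 x^3 - 3 x.

T_3(x); series = 4 x^3 - 3 x


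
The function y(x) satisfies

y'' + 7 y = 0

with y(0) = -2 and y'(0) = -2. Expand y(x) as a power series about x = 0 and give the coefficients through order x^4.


Ansatz: y(x) = sum_{n>=0} a_n x^n, so y'(x) = sum_{n>=1} n a_n x^(n-1) and y''(x) = sum_{n>=2} n(n-1) a_n x^(n-2).
Substitute into P(x) y'' + Q(x) y' + R(x) y = 0 with P(x) = 1, Q(x) = 0, R(x) = 7, and match powers of x.
Initial conditions: a_0 = -2, a_1 = -2.
Setting the coefficient of each power of x to zero and solving order by order (substituting the coefficients already found):
  x^0: 2 a_2 + 7 a_0 = 0  ->  2 a_2 = -7 a_0 = 14  ->  a_2 = 7
  x^1: 6 a_3 + 7 a_1 = 0  ->  6 a_3 = -7 a_1 = 14  ->  a_3 = 7/3
  x^2: 12 a_4 + 7 a_2 = 0  ->  12 a_4 = -7 a_2 = -49  ->  a_4 = -49/12
Truncated series: y(x) = -2 - 2 x + 7 x^2 + (7/3) x^3 - (49/12) x^4 + O(x^5).

a_0 = -2; a_1 = -2; a_2 = 7; a_3 = 7/3; a_4 = -49/12


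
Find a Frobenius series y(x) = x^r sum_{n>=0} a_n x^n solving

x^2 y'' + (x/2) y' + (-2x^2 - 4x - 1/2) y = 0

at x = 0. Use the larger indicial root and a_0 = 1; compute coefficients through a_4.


Write in Frobenius form y'' + (p(x)/x) y' + (q(x)/x^2) y = 0:
  p(x) = 1/2,  q(x) = -2x^2 - 4x - 1/2.
Indicial equation: r(r-1) + (1/2) r + (-1/2) = 0 -> roots r_1 = 1, r_2 = -1/2.
Take r = r_1 = 1. Let y(x) = x^r sum_{n>=0} a_n x^n with a_0 = 1.
Substitute y = x^r sum a_n x^n and match x^{r+n}. The recurrence is
  D(n) a_n - 4 a_{n-1} - 2 a_{n-2} = 0,  where D(n) = (r+n)(r+n-1) + (1/2)(r+n) + (-1/2).
  a_n = [4 a_{n-1} + 2 a_{n-2}] / D(n).
Since the indicial polynomial factors as (r - r_1)(r - r_2), D(n) = (r_1 + n - r_1)(r_1 + n - r_2) = n(n + 3/2).
Evaluating step by step (a_0 = 1):
  n = 1: D(1) = 1(1 + 3/2) = 5/2; numerator = 4(1) = 4; a_1 = (4)/(5/2) = 8/5
  n = 2: D(2) = 2(2 + 3/2) = 7; numerator = 4(8/5) + 2(1) = 42/5; a_2 = (42/5)/(7) = 6/5
  n = 3: D(3) = 3(3 + 3/2) = 27/2; numerator = 4(6/5) + 2(8/5) = 8; a_3 = (8)/(27/2) = 16/27
  n = 4: D(4) = 4(4 + 3/2) = 22; numerator = 4(16/27) + 2(6/5) = 644/135; a_4 = (644/135)/(22) = 322/1485

r = 1; a_0 = 1; a_1 = 8/5; a_2 = 6/5; a_3 = 16/27; a_4 = 322/1485


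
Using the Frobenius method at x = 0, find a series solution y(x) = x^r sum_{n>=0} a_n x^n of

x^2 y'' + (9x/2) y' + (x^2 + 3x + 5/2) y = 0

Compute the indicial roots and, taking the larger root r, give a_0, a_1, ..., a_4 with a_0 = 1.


Write in Frobenius form y'' + (p(x)/x) y' + (q(x)/x^2) y = 0:
  p(x) = 9/2,  q(x) = x^2 + 3x + 5/2.
Indicial equation: r(r-1) + (9/2) r + (5/2) = 0 -> roots r_1 = -1, r_2 = -5/2.
Take r = r_1 = -1. Let y(x) = x^r sum_{n>=0} a_n x^n with a_0 = 1.
Substitute y = x^r sum a_n x^n and match x^{r+n}. The recurrence is
  D(n) a_n + 3 a_{n-1} + 1 a_{n-2} = 0,  where D(n) = (r+n)(r+n-1) + (9/2)(r+n) + (5/2).
  a_n = [-3 a_{n-1} - 1 a_{n-2}] / D(n).
Since the indicial polynomial factors as (r - r_1)(r - r_2), D(n) = (r_1 + n - r_1)(r_1 + n - r_2) = n(n + 3/2).
Evaluating step by step (a_0 = 1):
  n = 1: D(1) = 1(1 + 3/2) = 5/2; numerator = -3(1) = -3; a_1 = (-3)/(5/2) = -6/5
  n = 2: D(2) = 2(2 + 3/2) = 7; numerator = -3(-6/5) - 1(1) = 13/5; a_2 = (13/5)/(7) = 13/35
  n = 3: D(3) = 3(3 + 3/2) = 27/2; numerator = -3(13/35) - 1(-6/5) = 3/35; a_3 = (3/35)/(27/2) = 2/315
  n = 4: D(4) = 4(4 + 3/2) = 22; numerator = -3(2/315) - 1(13/35) = -41/105; a_4 = (-41/105)/(22) = -41/2310

r = -1; a_0 = 1; a_1 = -6/5; a_2 = 13/35; a_3 = 2/315; a_4 = -41/2310


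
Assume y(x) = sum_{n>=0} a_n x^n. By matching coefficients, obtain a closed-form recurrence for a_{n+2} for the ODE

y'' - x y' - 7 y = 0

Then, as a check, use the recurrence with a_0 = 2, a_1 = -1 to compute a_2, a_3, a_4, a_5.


Substitute y = sum_n a_n x^n.
y''(x) has coefficient (n+2)(n+1) a_{n+2} at x^n;
-x y'(x) has coefficient -n a_n at x^n (shift);
-7 y(x) has coefficient -7 a_n at x^n.
Matching x^n: (n+2)(n+1) a_{n+2} + (-n - 7) a_n = 0.
Thus a_{n+2} = (n + 7) / ((n+1)(n+2)) * a_n.

Check with a_0 = 2, a_1 = -1 (apply the recurrence for n = 0, 1, 2, 3): a_0 = 2, a_1 = -1, a_2 = 7, a_3 = -4/3, a_4 = 21/4, a_5 = -2/3.

a_(n+2) = (n + 7) / ((n+1)(n+2)) * a_n; check: a_0 = 2, a_1 = -1, a_2 = 7, a_3 = -4/3, a_4 = 21/4, a_5 = -2/3


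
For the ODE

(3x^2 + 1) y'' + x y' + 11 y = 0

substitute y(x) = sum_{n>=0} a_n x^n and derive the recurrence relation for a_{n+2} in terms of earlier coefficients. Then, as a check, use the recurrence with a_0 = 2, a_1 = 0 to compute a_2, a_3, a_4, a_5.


Substitute y = sum_n a_n x^n.
(1 + 3 x^2) y'' contributes (n+2)(n+1) a_{n+2} + 3 n(n-1) a_n at x^n.
x y'(x) contributes n a_n at x^n.
11 y(x) contributes 11 a_n at x^n.
Matching x^n: (n+2)(n+1) a_{n+2} + (3 n(n-1) + n + 11) a_n = 0.
Thus a_{n+2} = (-3 n(n-1) - n - 11) / ((n+1)(n+2)) * a_n.

Check with a_0 = 2, a_1 = 0 (apply the recurrence for n = 0, 1, 2, 3): a_0 = 2, a_1 = 0, a_2 = -11, a_3 = 0, a_4 = 209/12, a_5 = 0.

a_(n+2) = (-3 n(n-1) - n - 11) / ((n+1)(n+2)) * a_n; check: a_0 = 2, a_1 = 0, a_2 = -11, a_3 = 0, a_4 = 209/12, a_5 = 0


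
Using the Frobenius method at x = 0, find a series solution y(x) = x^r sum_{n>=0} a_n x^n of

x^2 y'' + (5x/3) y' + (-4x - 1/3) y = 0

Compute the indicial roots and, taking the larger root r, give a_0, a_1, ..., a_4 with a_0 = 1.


Write in Frobenius form y'' + (p(x)/x) y' + (q(x)/x^2) y = 0:
  p(x) = 5/3,  q(x) = -4x - 1/3.
Indicial equation: r(r-1) + (5/3) r + (-1/3) = 0 -> roots r_1 = 1/3, r_2 = -1.
Take r = r_1 = 1/3. Let y(x) = x^r sum_{n>=0} a_n x^n with a_0 = 1.
Substitute y = x^r sum a_n x^n and match x^{r+n}. The recurrence is
  D(n) a_n - 4 a_{n-1} = 0,  where D(n) = (r+n)(r+n-1) + (5/3)(r+n) + (-1/3).
  a_n = 4 / D(n) * a_{n-1}.
Since the indicial polynomial factors as (r - r_1)(r - r_2), D(n) = (r_1 + n - r_1)(r_1 + n - r_2) = n(n + 4/3).
Evaluating step by step (a_0 = 1):
  n = 1: D(1) = 1(1 + 4/3) = 7/3; numerator = 4(1) = 4; a_1 = (4)/(7/3) = 12/7
  n = 2: D(2) = 2(2 + 4/3) = 20/3; numerator = 4(12/7) = 48/7; a_2 = (48/7)/(20/3) = 36/35
  n = 3: D(3) = 3(3 + 4/3) = 13; numerator = 4(36/35) = 144/35; a_3 = (144/35)/(13) = 144/455
  n = 4: D(4) = 4(4 + 4/3) = 64/3; numerator = 4(144/455) = 576/455; a_4 = (576/455)/(64/3) = 27/455

r = 1/3; a_0 = 1; a_1 = 12/7; a_2 = 36/35; a_3 = 144/455; a_4 = 27/455


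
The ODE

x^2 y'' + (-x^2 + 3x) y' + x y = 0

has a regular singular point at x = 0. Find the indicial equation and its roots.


Divide by x^2 to reach normal form y'' + P_1(x) y' + P_2(x) y = 0 with P_1(x) = -1 + 3/x and P_2(x) = 1/x.
x = 0 is a singular point because the y'-coefficient -1 + 3/x has a pole at x = 0 and the y-coefficient 1/x has a pole at x = 0.
It is a regular singular point because x P_1(x) = p(x) = 3 - x and x^2 P_2(x) = q(x) = x are polynomials, hence analytic at x = 0.
p(0) = 3,  q(0) = 0.
Indicial equation: r(r-1) + p(0) r + q(0) = 0, i.e. r^2 + (p(0) - 1) r + q(0) = 0, i.e. r^2 + 2 r = 0.
Discriminant: (2)^2 - 4(0) = 4, so r = (-2 ± 2)/2.
Solving: r_1 = 0, r_2 = -2.

indicial: r^2 + 2 r = 0; roots r_1 = 0, r_2 = -2


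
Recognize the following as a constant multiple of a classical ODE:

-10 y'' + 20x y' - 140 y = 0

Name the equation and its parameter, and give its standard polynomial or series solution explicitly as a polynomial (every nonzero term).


All three coefficients share the factor -10; dividing through by -10 gives  y'' - 2x y' + 14 y = 0.
This matches the Hermite equation y'' - 2x y' + 2n y = 0 with 2n = 14, so n = 7; the polynomial solution is H_7(x).
With y = sum_k a_k x^k, matching x^k gives (k+2)(k+1) a_{k+2} = 2(k - n) a_k = 2(k - 7) a_k. The right side vanishes at k = 7, so the series with the parity of 7 terminates at degree 7.
Standard normalization: leading coefficient of H_n is 2^n, so a_7 = 2^7 = 128. Work downward with a_k = (k+1)(k+2) a_{k+2} / (2(k - n)):
  a_5 = (6)(7)(128) / (2(5 - 7)) = 5376/(-4) = -1344
  a_3 = (4)(5)(-1344) / (2(3 - 7)) = -26880/(-8) = 3360
  a_1 = (2)(3)(3360) / (2(1 - 7)) = 20160/(-12) = -1680
Hence H_7(x) = 128 x^7 - 1344 x^5 + 3360 x^3 - 1680 x.

H_7(x); series = 128 x^7 - 1344 x^5 + 3360 x^3 - 1680 x


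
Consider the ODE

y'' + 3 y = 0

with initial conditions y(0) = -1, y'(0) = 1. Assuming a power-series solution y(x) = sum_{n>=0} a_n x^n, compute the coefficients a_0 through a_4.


Ansatz: y(x) = sum_{n>=0} a_n x^n, so y'(x) = sum_{n>=1} n a_n x^(n-1) and y''(x) = sum_{n>=2} n(n-1) a_n x^(n-2).
Substitute into P(x) y'' + Q(x) y' + R(x) y = 0 with P(x) = 1, Q(x) = 0, R(x) = 3, and match powers of x.
Initial conditions: a_0 = -1, a_1 = 1.
Setting the coefficient of each power of x to zero and solving order by order (substituting the coefficients already found):
  x^0: 2 a_2 + 3 a_0 = 0  ->  2 a_2 = -3 a_0 = 3  ->  a_2 = 3/2
  x^1: 6 a_3 + 3 a_1 = 0  ->  6 a_3 = -3 a_1 = -3  ->  a_3 = -1/2
  x^2: 12 a_4 + 3 a_2 = 0  ->  12 a_4 = -3 a_2 = -9/2  ->  a_4 = -3/8
Truncated series: y(x) = -1 + x + (3/2) x^2 - (1/2) x^3 - (3/8) x^4 + O(x^5).

a_0 = -1; a_1 = 1; a_2 = 3/2; a_3 = -1/2; a_4 = -3/8


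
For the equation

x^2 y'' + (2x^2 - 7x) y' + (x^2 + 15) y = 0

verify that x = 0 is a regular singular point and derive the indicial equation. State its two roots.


Divide by x^2 to reach normal form y'' + P_1(x) y' + P_2(x) y = 0 with P_1(x) = 2 - 7/x and P_2(x) = 1 + 15/x^2.
x = 0 is a singular point because the y'-coefficient 2 - 7/x has a pole at x = 0 and the y-coefficient 1 + 15/x^2 has a pole at x = 0.
It is a regular singular point because x P_1(x) = p(x) = 2x - 7 and x^2 P_2(x) = q(x) = x^2 + 15 are polynomials, hence analytic at x = 0.
p(0) = -7,  q(0) = 15.
Indicial equation: r(r-1) + p(0) r + q(0) = 0, i.e. r^2 + (p(0) - 1) r + q(0) = 0, i.e. r^2 - 8 r + 15 = 0.
Discriminant: (-8)^2 - 4(15) = 4, so r = (8 ± 2)/2.
Solving: r_1 = 5, r_2 = 3.

indicial: r^2 - 8 r + 15 = 0; roots r_1 = 5, r_2 = 3


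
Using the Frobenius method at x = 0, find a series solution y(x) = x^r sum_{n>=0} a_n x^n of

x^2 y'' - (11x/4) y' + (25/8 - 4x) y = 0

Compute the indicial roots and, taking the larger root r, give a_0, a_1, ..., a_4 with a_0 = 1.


Write in Frobenius form y'' + (p(x)/x) y' + (q(x)/x^2) y = 0:
  p(x) = -11/4,  q(x) = 25/8 - 4x.
Indicial equation: r(r-1) + (-11/4) r + (25/8) = 0 -> roots r_1 = 5/2, r_2 = 5/4.
Take r = r_1 = 5/2. Let y(x) = x^r sum_{n>=0} a_n x^n with a_0 = 1.
Substitute y = x^r sum a_n x^n and match x^{r+n}. The recurrence is
  D(n) a_n - 4 a_{n-1} = 0,  where D(n) = (r+n)(r+n-1) + (-11/4)(r+n) + (25/8).
  a_n = 4 / D(n) * a_{n-1}.
Since the indicial polynomial factors as (r - r_1)(r - r_2), D(n) = (r_1 + n - r_1)(r_1 + n - r_2) = n(n + 5/4).
Evaluating step by step (a_0 = 1):
  n = 1: D(1) = 1(1 + 5/4) = 9/4; numerator = 4(1) = 4; a_1 = (4)/(9/4) = 16/9
  n = 2: D(2) = 2(2 + 5/4) = 13/2; numerator = 4(16/9) = 64/9; a_2 = (64/9)/(13/2) = 128/117
  n = 3: D(3) = 3(3 + 5/4) = 51/4; numerator = 4(128/117) = 512/117; a_3 = (512/117)/(51/4) = 2048/5967
  n = 4: D(4) = 4(4 + 5/4) = 21; numerator = 4(2048/5967) = 8192/5967; a_4 = (8192/5967)/(21) = 8192/125307

r = 5/2; a_0 = 1; a_1 = 16/9; a_2 = 128/117; a_3 = 2048/5967; a_4 = 8192/125307


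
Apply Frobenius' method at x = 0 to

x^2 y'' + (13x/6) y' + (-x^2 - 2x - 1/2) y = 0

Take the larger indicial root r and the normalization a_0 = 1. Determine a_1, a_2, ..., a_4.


Write in Frobenius form y'' + (p(x)/x) y' + (q(x)/x^2) y = 0:
  p(x) = 13/6,  q(x) = -x^2 - 2x - 1/2.
Indicial equation: r(r-1) + (13/6) r + (-1/2) = 0 -> roots r_1 = 1/3, r_2 = -3/2.
Take r = r_1 = 1/3. Let y(x) = x^r sum_{n>=0} a_n x^n with a_0 = 1.
Substitute y = x^r sum a_n x^n and match x^{r+n}. The recurrence is
  D(n) a_n - 2 a_{n-1} - 1 a_{n-2} = 0,  where D(n) = (r+n)(r+n-1) + (13/6)(r+n) + (-1/2).
  a_n = [2 a_{n-1} + 1 a_{n-2}] / D(n).
Since the indicial polynomial factors as (r - r_1)(r - r_2), D(n) = (r_1 + n - r_1)(r_1 + n - r_2) = n(n + 11/6).
Evaluating step by step (a_0 = 1):
  n = 1: D(1) = 1(1 + 11/6) = 17/6; numerator = 2(1) = 2; a_1 = (2)/(17/6) = 12/17
  n = 2: D(2) = 2(2 + 11/6) = 23/3; numerator = 2(12/17) + 1(1) = 41/17; a_2 = (41/17)/(23/3) = 123/391
  n = 3: D(3) = 3(3 + 11/6) = 29/2; numerator = 2(123/391) + 1(12/17) = 522/391; a_3 = (522/391)/(29/2) = 36/391
  n = 4: D(4) = 4(4 + 11/6) = 70/3; numerator = 2(36/391) + 1(123/391) = 195/391; a_4 = (195/391)/(70/3) = 117/5474

r = 1/3; a_0 = 1; a_1 = 12/17; a_2 = 123/391; a_3 = 36/391; a_4 = 117/5474


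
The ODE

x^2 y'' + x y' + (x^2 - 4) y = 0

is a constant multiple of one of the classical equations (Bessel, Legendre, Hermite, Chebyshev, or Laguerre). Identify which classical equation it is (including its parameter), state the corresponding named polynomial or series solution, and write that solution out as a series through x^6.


The equation is already in a standard form:  x^2 y'' + x y' + (x^2 - 4) y = 0.
This matches the Bessel equation x^2 y'' + x y' + (x^2 - nu^2) y = 0 with nu^2 = 4, so nu = 2; the solution bounded at x = 0 is J_2(x).
Frobenius at x = 0: indicial roots ±nu; for r = nu the recurrence k(k + 2nu) c_k = -c_{k-2} gives the standard series J_nu(x) = sum_{k>=0} (-1)^k / (k! (k+nu)!) (x/2)^(2k+nu). Evaluate the first 3 terms:
  k = 0: (-1)^0 / (0! * 2! * 2^2) x^2 = 1/(1*2*4) x^2 = (1/8) x^2
  k = 1: (-1)^1 / (1! * 3! * 2^4) x^4 = -1/(1*6*16) x^4 = (-1/96) x^4
  k = 2: (-1)^2 / (2! * 4! * 2^6) x^6 = 1/(2*24*64) x^6 = (1/3072) x^6
Hence J_2(x) = x^6/3072 - x^4/96 + x^2/8 + ....

J_2(x); series = x^6/3072 - x^4/96 + x^2/8
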